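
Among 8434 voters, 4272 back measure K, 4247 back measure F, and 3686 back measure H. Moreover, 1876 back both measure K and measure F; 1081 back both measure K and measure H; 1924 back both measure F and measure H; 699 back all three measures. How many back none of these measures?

|at least one| = 4272 + 4247 + 3686 − 1876 − 1081 − 1924 + 699 = 8023
None: 8434 − 8023 = 411

411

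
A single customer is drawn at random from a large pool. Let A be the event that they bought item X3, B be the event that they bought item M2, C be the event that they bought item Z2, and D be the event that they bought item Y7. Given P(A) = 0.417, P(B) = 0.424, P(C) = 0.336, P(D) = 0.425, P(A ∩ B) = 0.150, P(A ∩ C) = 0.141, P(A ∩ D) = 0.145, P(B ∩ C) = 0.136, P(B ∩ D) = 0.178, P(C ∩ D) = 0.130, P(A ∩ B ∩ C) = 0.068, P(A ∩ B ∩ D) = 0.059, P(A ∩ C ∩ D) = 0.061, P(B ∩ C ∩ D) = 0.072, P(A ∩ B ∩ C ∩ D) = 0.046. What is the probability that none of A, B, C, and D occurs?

By inclusion–exclusion:
P(A ∪ B ∪ C ∪ D) = 0.417 + 0.424 + 0.336 + 0.425 − 0.150 − 0.141 − 0.145 − 0.136 − 0.178 − 0.130 + 0.068 + 0.059 + 0.061 + 0.072 − 0.046 = 0.936
P(none) = 1 − 0.936 = 0.064

0.064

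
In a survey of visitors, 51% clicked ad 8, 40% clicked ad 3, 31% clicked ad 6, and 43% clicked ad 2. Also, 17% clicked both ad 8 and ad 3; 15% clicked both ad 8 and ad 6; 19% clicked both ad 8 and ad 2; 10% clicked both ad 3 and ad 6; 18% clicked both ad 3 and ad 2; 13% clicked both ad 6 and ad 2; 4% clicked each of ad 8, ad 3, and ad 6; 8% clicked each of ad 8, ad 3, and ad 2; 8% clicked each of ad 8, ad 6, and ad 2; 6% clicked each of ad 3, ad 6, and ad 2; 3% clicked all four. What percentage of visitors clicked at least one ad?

96%

By inclusion–exclusion:
P(at least one) = 51 + 40 + 31 + 43 − 17 − 15 − 19 − 10 − 18 − 13 + 4 + 8 + 8 + 6 − 3 = 96%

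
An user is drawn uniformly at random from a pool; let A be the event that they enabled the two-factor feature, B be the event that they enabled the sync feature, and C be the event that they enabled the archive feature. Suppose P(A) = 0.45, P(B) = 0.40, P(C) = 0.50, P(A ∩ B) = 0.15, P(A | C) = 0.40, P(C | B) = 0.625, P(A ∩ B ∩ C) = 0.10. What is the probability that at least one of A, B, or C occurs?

P(A ∩ C) = P(C)·P(A|C) = 0.50 × 0.40 = 0.20
P(B ∩ C) = P(B)·P(C|B) = 0.40 × 0.625 = 0.25
By inclusion–exclusion:
P(A ∪ B ∪ C) = 0.45 + 0.40 + 0.50 − 0.15 − 0.20 − 0.25 + 0.10 = 0.85

0.85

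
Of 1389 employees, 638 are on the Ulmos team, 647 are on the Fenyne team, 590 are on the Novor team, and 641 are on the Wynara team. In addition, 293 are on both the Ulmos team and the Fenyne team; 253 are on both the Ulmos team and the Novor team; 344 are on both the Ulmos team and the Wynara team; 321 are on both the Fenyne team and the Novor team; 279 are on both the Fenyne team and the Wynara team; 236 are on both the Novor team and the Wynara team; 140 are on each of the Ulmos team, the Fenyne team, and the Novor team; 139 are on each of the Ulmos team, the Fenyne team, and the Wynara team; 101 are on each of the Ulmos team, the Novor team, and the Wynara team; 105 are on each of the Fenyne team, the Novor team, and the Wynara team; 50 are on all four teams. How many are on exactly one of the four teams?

By inclusion–exclusion (exactly-one form):
|exactly one| = 638 + 647 + 590 + 641 − 2·293 − 2·253 − 2·344 − 2·321 − 2·279 − 2·236 + 3·140 + 3·139 + 3·101 + 3·105 − 4·50 = 319

319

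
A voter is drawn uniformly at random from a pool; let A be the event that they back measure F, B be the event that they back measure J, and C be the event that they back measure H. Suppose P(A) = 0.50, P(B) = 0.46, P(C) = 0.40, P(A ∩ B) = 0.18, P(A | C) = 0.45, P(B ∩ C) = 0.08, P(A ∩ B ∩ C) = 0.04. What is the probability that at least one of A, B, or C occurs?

P(A ∩ C) = P(C)·P(A|C) = 0.40 × 0.45 = 0.18
P(A ∪ B ∪ C) = 0.50 + 0.46 + 0.40 − 0.18 − 0.18 − 0.08 + 0.04 = 0.96

0.96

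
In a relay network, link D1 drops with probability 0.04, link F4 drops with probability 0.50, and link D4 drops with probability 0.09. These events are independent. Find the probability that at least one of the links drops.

0.5632

Independence gives P(none) = ∏(1 − pᵢ).
P(none) = (1 − 0.04) × (1 − 0.50) × (1 − 0.09) = 0.96 × 0.50 × 0.91 = 0.4368
P(at least one) = 1 − 0.4368 = 0.5632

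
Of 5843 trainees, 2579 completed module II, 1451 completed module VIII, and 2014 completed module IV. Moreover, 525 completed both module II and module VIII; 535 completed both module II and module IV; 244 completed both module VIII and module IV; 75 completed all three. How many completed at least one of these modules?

|at least one| = 2579 + 1451 + 2014 − 525 − 535 − 244 + 75 = 4815

4815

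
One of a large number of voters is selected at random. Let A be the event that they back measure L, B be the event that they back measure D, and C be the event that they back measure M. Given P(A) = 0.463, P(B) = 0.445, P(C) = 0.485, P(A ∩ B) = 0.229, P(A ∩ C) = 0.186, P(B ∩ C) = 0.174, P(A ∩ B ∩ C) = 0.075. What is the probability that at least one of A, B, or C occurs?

Apply inclusion-exclusion:
P(A ∪ B ∪ C) = 0.463 + 0.445 + 0.485 − 0.229 − 0.186 − 0.174 + 0.075 = 0.879

0.879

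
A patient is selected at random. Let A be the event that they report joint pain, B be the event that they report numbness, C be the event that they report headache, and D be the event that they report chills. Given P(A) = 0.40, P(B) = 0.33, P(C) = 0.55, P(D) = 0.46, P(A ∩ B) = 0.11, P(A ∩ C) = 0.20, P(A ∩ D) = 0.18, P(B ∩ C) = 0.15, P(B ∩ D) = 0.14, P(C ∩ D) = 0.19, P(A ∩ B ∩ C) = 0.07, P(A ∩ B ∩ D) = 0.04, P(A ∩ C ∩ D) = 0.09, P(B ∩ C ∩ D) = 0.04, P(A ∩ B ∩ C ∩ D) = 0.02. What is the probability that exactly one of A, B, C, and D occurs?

0.44

P(exactly one) = 0.40 + 0.33 + 0.55 + 0.46 − 2·0.11 − 2·0.20 − 2·0.18 − 2·0.15 − 2·0.14 − 2·0.19 + 3·0.07 + 3·0.04 + 3·0.09 + 3·0.04 − 4·0.02 = 0.44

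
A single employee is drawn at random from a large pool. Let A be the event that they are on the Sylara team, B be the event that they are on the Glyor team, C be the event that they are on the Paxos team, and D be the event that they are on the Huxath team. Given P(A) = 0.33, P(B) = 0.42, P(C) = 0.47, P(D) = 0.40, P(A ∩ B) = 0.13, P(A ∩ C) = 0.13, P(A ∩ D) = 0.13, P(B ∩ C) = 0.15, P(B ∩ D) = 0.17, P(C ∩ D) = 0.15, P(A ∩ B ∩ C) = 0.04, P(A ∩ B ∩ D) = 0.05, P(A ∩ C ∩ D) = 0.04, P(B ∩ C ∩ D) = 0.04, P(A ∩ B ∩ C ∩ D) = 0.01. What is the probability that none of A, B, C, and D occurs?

0.08

P(A ∪ B ∪ C ∪ D) = 0.33 + 0.42 + 0.47 + 0.40 − 0.13 − 0.13 − 0.13 − 0.15 − 0.17 − 0.15 + 0.04 + 0.05 + 0.04 + 0.04 − 0.01 = 0.92
P(none) = 1 − 0.92 = 0.08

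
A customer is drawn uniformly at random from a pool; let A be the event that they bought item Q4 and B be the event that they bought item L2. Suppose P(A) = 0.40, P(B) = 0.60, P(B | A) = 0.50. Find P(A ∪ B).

P(A ∩ B) = P(A)·P(B|A) = 0.40 × 0.50 = 0.20
P(A ∪ B) = 0.40 + 0.60 − 0.20 = 0.80

0.80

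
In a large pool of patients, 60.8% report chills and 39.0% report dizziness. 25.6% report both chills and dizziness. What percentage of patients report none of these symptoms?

P(union) = 60.8 + 39.0 − 25.6 = 74.2%
P(none) = 100% − 74.2% = 25.8%

25.8%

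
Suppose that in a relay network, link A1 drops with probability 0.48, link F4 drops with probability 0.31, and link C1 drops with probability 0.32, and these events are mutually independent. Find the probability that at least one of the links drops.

0.756016

P(none) = (1 − 0.48) × (1 − 0.31) × (1 − 0.32) = 0.52 × 0.69 × 0.68 = 0.243984
P(at least one) = 1 − 0.243984 = 0.756016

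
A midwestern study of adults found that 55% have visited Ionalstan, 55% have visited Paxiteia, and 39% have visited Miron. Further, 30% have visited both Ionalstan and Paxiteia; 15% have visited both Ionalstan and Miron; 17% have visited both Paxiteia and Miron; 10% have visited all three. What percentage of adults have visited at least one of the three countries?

97%

Inclusion–exclusion gives
P(union) = 55 + 55 + 39 − 30 − 15 − 17 + 10 = 97%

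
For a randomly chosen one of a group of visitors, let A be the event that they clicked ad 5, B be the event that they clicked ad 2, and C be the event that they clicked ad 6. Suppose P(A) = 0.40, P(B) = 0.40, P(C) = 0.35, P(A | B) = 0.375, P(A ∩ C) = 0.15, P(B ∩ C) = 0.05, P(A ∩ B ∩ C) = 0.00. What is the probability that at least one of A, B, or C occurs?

0.80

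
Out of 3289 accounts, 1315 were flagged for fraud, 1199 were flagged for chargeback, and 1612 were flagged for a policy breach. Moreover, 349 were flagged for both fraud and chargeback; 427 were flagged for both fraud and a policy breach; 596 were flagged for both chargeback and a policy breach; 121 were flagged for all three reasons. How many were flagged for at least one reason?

2875

N(≥1) = 1315 + 1199 + 1612 − 349 − 427 − 596 + 121 = 2875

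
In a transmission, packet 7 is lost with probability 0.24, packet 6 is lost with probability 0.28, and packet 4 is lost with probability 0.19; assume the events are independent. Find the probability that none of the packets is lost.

0.443232

Since the events are independent, P(none) is the product of the individual non-occurrence probabilities.
P(none) = (1 − 0.24) × (1 − 0.28) × (1 − 0.19) = 0.76 × 0.72 × 0.81 = 0.443232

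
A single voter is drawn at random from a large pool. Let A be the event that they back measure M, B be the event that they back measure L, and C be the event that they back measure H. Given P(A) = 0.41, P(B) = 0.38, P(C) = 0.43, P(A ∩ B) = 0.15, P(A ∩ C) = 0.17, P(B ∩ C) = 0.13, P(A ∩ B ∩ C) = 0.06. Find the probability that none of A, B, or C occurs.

Inclusion–exclusion gives
P(A ∪ B ∪ C) = 0.41 + 0.38 + 0.43 − 0.15 − 0.17 − 0.13 + 0.06 = 0.83
P(none) = 1 − 0.83 = 0.17

0.17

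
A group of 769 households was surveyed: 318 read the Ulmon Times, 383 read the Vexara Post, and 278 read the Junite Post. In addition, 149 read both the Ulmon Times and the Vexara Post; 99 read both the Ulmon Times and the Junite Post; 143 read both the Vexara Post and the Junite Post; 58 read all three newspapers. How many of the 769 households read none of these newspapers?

123

Using inclusion–exclusion:
|at least one| = 318 + 383 + 278 − 149 − 99 − 143 + 58 = 646
None: 769 − 646 = 123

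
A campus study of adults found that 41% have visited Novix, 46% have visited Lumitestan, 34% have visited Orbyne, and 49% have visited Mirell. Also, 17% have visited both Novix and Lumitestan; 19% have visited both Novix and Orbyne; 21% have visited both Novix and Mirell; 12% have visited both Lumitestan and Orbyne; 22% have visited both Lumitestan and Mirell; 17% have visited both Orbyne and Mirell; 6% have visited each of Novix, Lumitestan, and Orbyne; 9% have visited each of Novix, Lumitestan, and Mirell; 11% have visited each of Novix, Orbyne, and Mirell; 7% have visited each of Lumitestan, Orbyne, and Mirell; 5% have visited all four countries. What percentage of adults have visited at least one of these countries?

90%

P(≥1) = 41 + 46 + 34 + 49 − 17 − 19 − 21 − 12 − 22 − 17 + 6 + 9 + 11 + 7 − 5 = 90%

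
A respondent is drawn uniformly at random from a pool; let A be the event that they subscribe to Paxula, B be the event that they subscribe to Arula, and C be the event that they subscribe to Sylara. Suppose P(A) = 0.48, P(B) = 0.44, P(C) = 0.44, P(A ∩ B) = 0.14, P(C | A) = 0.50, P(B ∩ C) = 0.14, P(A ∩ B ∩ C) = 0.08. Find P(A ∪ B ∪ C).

P(A ∩ C) = P(A)·P(C|A) = 0.48 × 0.50 = 0.24
Inclusion–exclusion gives
P(A ∪ B ∪ C) = 0.48 + 0.44 + 0.44 − 0.14 − 0.24 − 0.14 + 0.08 = 0.92

0.92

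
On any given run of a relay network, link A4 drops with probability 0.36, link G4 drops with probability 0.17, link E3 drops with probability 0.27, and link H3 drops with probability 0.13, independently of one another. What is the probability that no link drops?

P(none) = (1 − 0.36) × (1 − 0.17) × (1 − 0.27) × (1 − 0.13) = 0.64 × 0.83 × 0.73 × 0.87 = 0.33736512

0.33736512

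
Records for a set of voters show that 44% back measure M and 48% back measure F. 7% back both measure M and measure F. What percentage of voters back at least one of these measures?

P(≥1) = 44 + 48 − 7 = 85%

85%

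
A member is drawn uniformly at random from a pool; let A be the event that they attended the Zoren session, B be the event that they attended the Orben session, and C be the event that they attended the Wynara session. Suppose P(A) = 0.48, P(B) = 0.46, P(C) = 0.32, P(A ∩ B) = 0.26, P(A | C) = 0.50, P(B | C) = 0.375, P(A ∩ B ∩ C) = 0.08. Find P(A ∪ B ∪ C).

0.80

P(A ∩ C) = P(C)·P(A|C) = 0.32 × 0.50 = 0.16
P(B ∩ C) = P(C)·P(B|C) = 0.32 × 0.375 = 0.12
Apply inclusion-exclusion:
P(A ∪ B ∪ C) = 0.48 + 0.46 + 0.32 − 0.26 − 0.16 − 0.12 + 0.08 = 0.80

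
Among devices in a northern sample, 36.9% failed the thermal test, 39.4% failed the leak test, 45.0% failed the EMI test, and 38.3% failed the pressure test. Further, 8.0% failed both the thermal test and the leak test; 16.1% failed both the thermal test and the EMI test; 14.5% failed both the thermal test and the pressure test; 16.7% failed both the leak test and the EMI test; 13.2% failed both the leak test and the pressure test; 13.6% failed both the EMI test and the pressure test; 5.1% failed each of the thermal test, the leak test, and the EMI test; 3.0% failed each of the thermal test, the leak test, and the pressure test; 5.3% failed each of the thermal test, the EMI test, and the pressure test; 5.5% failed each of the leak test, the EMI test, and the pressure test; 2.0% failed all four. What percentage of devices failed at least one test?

94.4%

P(union) = 36.9 + 39.4 + 45.0 + 38.3 − 8.0 − 16.1 − 14.5 − 16.7 − 13.2 − 13.6 + 5.1 + 3.0 + 5.3 + 5.5 − 2.0 = 94.4%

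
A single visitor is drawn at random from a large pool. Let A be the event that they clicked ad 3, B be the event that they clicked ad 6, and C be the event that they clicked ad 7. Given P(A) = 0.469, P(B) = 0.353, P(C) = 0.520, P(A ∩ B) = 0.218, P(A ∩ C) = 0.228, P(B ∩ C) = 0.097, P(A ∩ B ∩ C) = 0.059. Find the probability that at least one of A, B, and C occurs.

0.858

Inclusion–exclusion gives
P(A ∪ B ∪ C) = 0.469 + 0.353 + 0.520 − 0.218 − 0.228 − 0.097 + 0.059 = 0.858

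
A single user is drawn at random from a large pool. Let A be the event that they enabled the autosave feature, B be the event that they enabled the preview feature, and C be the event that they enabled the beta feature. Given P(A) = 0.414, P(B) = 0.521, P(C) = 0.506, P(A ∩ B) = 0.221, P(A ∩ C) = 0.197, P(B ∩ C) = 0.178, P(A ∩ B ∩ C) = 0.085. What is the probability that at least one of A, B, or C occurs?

Apply inclusion-exclusion:
P(A ∪ B ∪ C) = 0.414 + 0.521 + 0.506 − 0.221 − 0.197 − 0.178 + 0.085 = 0.930

0.930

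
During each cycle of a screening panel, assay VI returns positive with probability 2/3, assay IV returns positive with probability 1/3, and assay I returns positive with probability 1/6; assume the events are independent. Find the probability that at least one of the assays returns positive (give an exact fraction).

22/27

P(none) = (1 − 2/3) × (1 − 1/3) × (1 − 1/6) = 1/3 × 2/3 × 5/6 = 5/27
P(at least one) = 1 − 5/27 = 22/27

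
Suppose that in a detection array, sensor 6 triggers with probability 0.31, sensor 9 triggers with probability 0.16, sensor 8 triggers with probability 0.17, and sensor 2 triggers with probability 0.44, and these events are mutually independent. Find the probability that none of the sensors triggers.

P(none) = (1 − 0.31) × (1 − 0.16) × (1 − 0.17) × (1 − 0.44) = 0.69 × 0.84 × 0.83 × 0.56 = 0.26939808

0.26939808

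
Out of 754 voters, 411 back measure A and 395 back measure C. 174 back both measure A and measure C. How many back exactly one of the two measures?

By inclusion–exclusion (exactly-one form):
|exactly one| = 411 + 395 − 2·174 = 458

458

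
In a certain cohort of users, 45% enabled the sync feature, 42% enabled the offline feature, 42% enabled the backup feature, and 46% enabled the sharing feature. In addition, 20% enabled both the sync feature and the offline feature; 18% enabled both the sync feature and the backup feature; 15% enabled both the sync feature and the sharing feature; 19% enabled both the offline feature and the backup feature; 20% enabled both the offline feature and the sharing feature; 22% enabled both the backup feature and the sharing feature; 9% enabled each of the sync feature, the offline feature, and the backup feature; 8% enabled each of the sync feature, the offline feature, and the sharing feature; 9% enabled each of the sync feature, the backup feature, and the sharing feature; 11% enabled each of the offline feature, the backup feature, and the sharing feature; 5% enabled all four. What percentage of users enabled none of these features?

7%

P(≥1) = 45 + 42 + 42 + 46 − 20 − 18 − 15 − 19 − 20 − 22 + 9 + 8 + 9 + 11 − 5 = 93%
P(none) = 100% − 93% = 7%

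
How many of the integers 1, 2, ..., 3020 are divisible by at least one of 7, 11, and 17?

By inclusion-exclusion,
431 + 274 + 177 − 39 − 25 − 16 + 2 = 804

804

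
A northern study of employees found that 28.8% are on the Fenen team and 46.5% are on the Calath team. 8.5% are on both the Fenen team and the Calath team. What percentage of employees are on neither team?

P(at least one) = 28.8 + 46.5 − 8.5 = 66.8%
P(none) = 100% − 66.8% = 33.2%

33.2%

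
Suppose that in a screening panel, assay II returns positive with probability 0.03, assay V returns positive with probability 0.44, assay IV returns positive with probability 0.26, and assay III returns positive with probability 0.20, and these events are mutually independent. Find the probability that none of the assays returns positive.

0.3215744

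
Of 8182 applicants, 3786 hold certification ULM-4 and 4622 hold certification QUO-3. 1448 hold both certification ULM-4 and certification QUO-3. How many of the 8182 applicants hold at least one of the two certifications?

By inclusion–exclusion:
|at least one| = 3786 + 4622 − 1448 = 6960

6960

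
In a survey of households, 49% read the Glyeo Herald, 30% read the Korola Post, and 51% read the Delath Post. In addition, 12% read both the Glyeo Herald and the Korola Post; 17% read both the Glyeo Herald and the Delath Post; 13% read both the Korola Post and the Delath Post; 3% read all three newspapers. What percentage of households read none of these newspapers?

P(at least one) = 49 + 30 + 51 − 12 − 17 − 13 + 3 = 91%
P(none) = 100% − 91% = 9%

9%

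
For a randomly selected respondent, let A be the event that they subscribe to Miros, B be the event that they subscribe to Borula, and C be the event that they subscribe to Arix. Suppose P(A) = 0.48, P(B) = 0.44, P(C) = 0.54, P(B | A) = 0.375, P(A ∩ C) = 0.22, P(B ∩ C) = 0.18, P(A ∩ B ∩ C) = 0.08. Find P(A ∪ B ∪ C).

0.96

P(A ∩ B) = P(A)·P(B|A) = 0.48 × 0.375 = 0.18
By inclusion-exclusion,
P(A ∪ B ∪ C) = 0.48 + 0.44 + 0.54 − 0.18 − 0.22 − 0.18 + 0.08 = 0.96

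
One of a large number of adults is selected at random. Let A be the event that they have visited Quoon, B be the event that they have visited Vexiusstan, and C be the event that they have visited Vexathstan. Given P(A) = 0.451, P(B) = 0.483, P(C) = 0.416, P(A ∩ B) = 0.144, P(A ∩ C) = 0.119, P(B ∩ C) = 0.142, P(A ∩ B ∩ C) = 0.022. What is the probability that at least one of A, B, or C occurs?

0.967

By inclusion-exclusion,
P(A ∪ B ∪ C) = 0.451 + 0.483 + 0.416 − 0.144 − 0.119 − 0.142 + 0.022 = 0.967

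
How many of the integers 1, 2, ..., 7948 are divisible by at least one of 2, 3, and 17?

5455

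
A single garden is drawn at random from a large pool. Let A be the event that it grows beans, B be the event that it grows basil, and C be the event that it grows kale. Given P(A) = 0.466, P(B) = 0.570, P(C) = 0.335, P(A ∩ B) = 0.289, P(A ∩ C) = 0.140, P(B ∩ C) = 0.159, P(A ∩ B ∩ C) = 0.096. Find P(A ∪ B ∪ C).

P(A ∪ B ∪ C) = 0.466 + 0.570 + 0.335 − 0.289 − 0.140 − 0.159 + 0.096 = 0.879

0.879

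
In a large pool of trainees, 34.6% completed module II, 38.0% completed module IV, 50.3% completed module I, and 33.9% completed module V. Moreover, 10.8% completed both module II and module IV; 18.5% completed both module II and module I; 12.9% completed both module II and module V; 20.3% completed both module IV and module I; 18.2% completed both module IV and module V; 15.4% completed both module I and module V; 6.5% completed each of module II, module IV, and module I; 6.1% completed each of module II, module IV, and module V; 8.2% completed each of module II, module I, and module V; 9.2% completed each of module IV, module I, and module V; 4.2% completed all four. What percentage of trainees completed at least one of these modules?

86.5%

Inclusion–exclusion gives
P(union) = 34.6 + 38.0 + 50.3 + 33.9 − 10.8 − 18.5 − 12.9 − 20.3 − 18.2 − 15.4 + 6.5 + 6.1 + 8.2 + 9.2 − 4.2 = 86.5%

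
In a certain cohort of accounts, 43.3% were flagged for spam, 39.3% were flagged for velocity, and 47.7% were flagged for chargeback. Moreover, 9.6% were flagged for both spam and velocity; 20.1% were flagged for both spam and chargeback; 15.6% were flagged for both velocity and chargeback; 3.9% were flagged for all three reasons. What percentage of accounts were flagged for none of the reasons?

11.1%

P(at least one) = 43.3 + 39.3 + 47.7 − 9.6 − 20.1 − 15.6 + 3.9 = 88.9%
P(none) = 100% − 88.9% = 11.1%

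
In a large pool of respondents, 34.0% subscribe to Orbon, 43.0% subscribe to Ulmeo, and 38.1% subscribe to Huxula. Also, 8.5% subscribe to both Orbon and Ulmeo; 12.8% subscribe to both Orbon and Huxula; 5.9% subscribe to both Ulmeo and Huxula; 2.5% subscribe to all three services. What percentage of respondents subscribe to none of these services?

9.6%

P(≥1) = 34.0 + 43.0 + 38.1 − 8.5 − 12.8 − 5.9 + 2.5 = 90.4%
P(none) = 100% − 90.4% = 9.6%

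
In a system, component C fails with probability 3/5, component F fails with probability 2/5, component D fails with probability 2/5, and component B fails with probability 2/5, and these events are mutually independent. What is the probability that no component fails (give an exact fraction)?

54/625

P(none) = (1 − 3/5) × (1 − 2/5) × (1 − 2/5) × (1 − 2/5) = 2/5 × 3/5 × 3/5 × 3/5 = 54/625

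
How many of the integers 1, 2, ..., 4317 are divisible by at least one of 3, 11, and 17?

1854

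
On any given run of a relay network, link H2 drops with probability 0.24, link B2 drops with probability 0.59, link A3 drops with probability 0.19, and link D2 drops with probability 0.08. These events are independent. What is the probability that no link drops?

P(none) = (1 − 0.24) × (1 − 0.59) × (1 − 0.19) × (1 − 0.08) = 0.76 × 0.41 × 0.81 × 0.92 = 0.23220432

0.23220432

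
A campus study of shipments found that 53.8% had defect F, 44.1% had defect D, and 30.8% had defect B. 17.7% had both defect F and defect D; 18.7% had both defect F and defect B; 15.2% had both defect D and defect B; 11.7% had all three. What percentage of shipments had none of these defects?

11.2%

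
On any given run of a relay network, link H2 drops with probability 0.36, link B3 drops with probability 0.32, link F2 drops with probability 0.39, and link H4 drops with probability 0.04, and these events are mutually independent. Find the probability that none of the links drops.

P(none) = (1 − 0.36) × (1 − 0.32) × (1 − 0.39) × (1 − 0.04) = 0.64 × 0.68 × 0.61 × 0.96 = 0.25485312

0.25485312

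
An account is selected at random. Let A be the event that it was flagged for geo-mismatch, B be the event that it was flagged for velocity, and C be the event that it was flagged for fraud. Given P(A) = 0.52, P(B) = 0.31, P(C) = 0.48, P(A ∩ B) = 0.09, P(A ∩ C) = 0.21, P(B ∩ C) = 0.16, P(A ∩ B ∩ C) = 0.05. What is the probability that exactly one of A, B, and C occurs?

P(exactly one) = 0.52 + 0.31 + 0.48 − 2·0.09 − 2·0.21 − 2·0.16 + 3·0.05 = 0.54

0.54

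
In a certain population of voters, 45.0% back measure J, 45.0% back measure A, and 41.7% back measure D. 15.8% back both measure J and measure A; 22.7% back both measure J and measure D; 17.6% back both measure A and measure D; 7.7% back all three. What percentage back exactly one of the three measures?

42.6%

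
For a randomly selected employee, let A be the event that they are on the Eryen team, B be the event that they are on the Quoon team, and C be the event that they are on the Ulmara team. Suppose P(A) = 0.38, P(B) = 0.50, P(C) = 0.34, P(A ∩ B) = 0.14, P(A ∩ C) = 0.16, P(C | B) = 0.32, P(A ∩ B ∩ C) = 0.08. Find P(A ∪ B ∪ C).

0.84

P(B ∩ C) = P(B)·P(C|B) = 0.50 × 0.32 = 0.16
By inclusion-exclusion,
P(A ∪ B ∪ C) = 0.38 + 0.50 + 0.34 − 0.14 − 0.16 − 0.16 + 0.08 = 0.84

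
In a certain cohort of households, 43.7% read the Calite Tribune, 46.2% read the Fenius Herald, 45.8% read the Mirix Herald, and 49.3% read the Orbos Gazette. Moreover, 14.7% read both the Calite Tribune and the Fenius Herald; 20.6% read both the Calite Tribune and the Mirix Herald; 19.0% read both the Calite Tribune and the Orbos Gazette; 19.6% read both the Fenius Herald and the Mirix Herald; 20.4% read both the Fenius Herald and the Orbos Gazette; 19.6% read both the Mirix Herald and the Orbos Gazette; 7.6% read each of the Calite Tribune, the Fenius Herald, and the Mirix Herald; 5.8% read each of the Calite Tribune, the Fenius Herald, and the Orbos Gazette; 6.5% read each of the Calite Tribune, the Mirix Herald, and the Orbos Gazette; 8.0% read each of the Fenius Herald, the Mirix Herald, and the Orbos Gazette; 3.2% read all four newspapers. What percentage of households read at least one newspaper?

Inclusion–exclusion gives
P(union) = 43.7 + 46.2 + 45.8 + 49.3 − 14.7 − 20.6 − 19.0 − 19.6 − 20.4 − 19.6 + 7.6 + 5.8 + 6.5 + 8.0 − 3.2 = 95.8%

95.8%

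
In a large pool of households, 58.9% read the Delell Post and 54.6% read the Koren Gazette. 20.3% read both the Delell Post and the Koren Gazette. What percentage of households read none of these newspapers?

6.8%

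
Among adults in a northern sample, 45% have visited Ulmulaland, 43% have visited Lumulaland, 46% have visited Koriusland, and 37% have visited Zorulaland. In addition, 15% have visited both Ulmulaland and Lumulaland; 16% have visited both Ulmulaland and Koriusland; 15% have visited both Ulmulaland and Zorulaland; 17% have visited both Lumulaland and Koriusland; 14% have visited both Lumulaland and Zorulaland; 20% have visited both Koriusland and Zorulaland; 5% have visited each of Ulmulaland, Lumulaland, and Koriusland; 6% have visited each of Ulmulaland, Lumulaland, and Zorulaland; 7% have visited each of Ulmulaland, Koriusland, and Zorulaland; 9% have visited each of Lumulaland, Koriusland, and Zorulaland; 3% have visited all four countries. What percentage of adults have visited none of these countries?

2%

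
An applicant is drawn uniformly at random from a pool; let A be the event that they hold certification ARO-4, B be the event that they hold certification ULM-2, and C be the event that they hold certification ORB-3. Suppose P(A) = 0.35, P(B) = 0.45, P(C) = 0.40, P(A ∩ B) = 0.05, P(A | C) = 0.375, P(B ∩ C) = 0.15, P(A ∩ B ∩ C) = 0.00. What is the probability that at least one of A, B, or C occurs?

0.85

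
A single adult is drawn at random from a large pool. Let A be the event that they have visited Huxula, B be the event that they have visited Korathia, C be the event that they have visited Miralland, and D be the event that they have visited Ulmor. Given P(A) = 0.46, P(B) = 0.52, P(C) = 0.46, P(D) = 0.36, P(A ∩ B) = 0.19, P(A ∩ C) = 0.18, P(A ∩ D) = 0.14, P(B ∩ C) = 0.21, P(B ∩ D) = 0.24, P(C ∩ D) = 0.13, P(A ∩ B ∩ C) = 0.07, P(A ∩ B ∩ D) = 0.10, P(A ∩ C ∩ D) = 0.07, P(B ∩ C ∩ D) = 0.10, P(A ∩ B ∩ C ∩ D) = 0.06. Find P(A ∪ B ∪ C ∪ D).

Inclusion–exclusion gives
P(A ∪ B ∪ C ∪ D) = 0.46 + 0.52 + 0.46 + 0.36 − 0.19 − 0.18 − 0.14 − 0.21 − 0.24 − 0.13 + 0.07 + 0.10 + 0.07 + 0.10 − 0.06 = 0.99

0.99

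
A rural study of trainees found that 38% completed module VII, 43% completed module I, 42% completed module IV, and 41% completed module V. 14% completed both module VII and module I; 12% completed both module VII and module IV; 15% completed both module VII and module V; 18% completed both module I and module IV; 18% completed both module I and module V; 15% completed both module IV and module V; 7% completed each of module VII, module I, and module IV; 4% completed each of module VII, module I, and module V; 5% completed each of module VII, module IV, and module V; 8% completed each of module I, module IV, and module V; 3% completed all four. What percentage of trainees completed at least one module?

By inclusion-exclusion,
P(union) = 38 + 43 + 42 + 41 − 14 − 12 − 15 − 18 − 18 − 15 + 7 + 4 + 5 + 8 − 3 = 93%

93%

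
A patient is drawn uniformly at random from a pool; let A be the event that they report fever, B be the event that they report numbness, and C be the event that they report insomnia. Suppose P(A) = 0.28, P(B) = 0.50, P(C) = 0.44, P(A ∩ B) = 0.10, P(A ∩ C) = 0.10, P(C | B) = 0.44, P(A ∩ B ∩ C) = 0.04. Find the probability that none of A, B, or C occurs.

0.16

P(B ∩ C) = P(B)·P(C|B) = 0.50 × 0.44 = 0.22
P(A ∪ B ∪ C) = 0.28 + 0.50 + 0.44 − 0.10 − 0.10 − 0.22 + 0.04 = 0.84
P(none) = 1 − 0.84 = 0.16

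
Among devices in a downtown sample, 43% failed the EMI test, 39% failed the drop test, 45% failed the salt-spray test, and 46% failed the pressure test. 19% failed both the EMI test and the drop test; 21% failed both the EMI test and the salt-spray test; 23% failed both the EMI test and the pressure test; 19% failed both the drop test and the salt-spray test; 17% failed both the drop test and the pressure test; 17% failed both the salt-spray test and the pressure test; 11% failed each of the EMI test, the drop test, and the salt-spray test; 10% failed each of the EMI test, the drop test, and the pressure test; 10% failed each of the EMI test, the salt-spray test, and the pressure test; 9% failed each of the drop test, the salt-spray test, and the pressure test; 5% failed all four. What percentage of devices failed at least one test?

Inclusion–exclusion gives
P(union) = 43 + 39 + 45 + 46 − 19 − 21 − 23 − 19 − 17 − 17 + 11 + 10 + 10 + 9 − 5 = 92%

92%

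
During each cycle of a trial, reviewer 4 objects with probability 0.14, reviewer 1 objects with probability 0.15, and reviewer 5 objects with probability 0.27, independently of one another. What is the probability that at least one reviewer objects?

P(none) = (1 − 0.14) × (1 − 0.15) × (1 − 0.27) = 0.86 × 0.85 × 0.73 = 0.53363
P(at least one) = 1 − 0.53363 = 0.46637

0.46637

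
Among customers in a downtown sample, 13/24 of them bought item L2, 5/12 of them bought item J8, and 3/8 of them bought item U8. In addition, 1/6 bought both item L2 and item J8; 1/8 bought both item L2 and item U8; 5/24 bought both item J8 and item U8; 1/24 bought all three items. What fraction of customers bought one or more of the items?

Using inclusion–exclusion:
P(at least one) = 13/24 + 5/12 + 3/8 − 1/6 − 1/8 − 5/24 + 1/24 = 7/8

7/8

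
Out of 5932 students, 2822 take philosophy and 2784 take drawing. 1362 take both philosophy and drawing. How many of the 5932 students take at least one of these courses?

4244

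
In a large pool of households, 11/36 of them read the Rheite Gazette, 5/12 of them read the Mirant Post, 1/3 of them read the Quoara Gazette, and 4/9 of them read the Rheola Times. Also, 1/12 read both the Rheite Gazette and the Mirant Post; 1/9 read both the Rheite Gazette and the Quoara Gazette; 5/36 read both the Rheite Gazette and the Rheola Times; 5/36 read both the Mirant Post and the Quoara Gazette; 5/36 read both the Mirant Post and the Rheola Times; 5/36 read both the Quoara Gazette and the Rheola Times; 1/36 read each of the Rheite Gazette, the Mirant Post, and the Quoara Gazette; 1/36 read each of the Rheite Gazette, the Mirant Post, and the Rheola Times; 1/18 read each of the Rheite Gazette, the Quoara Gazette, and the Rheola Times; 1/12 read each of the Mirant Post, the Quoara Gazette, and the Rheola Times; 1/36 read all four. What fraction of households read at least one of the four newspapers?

11/12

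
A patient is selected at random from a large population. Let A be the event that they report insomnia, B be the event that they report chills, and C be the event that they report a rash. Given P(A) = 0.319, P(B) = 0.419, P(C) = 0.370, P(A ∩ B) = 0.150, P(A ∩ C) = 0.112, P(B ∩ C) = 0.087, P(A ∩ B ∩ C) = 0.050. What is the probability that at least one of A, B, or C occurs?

0.809

P(A ∪ B ∪ C) = 0.319 + 0.419 + 0.370 − 0.150 − 0.112 − 0.087 + 0.050 = 0.809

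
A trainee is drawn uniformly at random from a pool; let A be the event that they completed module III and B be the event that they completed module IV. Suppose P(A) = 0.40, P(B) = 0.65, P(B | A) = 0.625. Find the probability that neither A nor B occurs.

P(A ∩ B) = P(A)·P(B|A) = 0.40 × 0.625 = 0.25
Inclusion–exclusion gives
P(A ∪ B) = 0.40 + 0.65 − 0.25 = 0.80
P(none) = 1 − 0.80 = 0.20

0.20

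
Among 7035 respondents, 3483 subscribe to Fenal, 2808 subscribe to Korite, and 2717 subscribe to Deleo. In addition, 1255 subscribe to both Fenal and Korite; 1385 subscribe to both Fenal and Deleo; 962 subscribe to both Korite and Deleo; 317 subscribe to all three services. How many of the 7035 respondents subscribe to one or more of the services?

By inclusion-exclusion,
|at least one| = 3483 + 2808 + 2717 − 1255 − 1385 − 962 + 317 = 5723

5723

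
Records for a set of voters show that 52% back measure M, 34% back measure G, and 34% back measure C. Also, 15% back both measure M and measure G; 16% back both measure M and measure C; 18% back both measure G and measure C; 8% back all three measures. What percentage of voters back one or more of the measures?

P(at least one) = 52 + 34 + 34 − 15 − 16 − 18 + 8 = 79%

79%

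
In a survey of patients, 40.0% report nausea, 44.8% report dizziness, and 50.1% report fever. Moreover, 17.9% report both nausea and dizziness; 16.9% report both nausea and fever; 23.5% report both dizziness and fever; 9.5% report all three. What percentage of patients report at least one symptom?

86.1%

P(at least one) = 40.0 + 44.8 + 50.1 − 17.9 − 16.9 − 23.5 + 9.5 = 86.1%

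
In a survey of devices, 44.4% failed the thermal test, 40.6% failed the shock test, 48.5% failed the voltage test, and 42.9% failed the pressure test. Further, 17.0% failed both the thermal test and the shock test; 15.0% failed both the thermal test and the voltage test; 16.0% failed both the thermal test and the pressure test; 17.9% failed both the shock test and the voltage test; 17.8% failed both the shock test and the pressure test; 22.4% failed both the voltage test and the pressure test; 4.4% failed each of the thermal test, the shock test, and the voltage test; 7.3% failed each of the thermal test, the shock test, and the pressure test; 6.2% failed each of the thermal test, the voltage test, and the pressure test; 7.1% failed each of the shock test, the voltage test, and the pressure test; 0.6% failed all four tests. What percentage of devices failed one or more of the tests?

94.7%

P(≥1) = 44.4 + 40.6 + 48.5 + 42.9 − 17.0 − 15.0 − 16.0 − 17.9 − 17.8 − 22.4 + 4.4 + 7.3 + 6.2 + 7.1 − 0.6 = 94.7%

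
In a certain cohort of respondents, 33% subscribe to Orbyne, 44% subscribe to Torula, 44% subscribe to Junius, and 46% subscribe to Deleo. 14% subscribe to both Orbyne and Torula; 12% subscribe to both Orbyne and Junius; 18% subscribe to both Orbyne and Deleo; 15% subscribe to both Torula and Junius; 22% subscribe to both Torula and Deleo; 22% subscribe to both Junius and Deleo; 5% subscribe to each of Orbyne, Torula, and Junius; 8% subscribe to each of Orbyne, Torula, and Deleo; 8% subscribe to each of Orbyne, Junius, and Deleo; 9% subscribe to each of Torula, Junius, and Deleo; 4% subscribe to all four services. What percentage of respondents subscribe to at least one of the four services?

90%

P(at least one) = 33 + 44 + 44 + 46 − 14 − 12 − 18 − 15 − 22 − 22 + 5 + 8 + 8 + 9 − 4 = 90%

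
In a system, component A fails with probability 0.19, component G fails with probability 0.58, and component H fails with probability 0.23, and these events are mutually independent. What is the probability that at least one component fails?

P(none) = (1 − 0.19) × (1 − 0.58) × (1 − 0.23) = 0.81 × 0.42 × 0.77 = 0.261954
P(at least one) = 1 − 0.261954 = 0.738046

0.738046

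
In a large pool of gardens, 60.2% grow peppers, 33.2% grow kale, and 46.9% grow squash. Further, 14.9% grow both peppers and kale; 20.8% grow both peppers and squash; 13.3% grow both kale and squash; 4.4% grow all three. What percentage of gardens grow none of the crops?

4.3%

Inclusion–exclusion gives
P(≥1) = 60.2 + 33.2 + 46.9 − 14.9 − 20.8 − 13.3 + 4.4 = 95.7%
P(none) = 100% − 95.7% = 4.3%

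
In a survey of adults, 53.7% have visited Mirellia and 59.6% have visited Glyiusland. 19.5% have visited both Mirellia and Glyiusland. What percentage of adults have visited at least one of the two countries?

P(union) = 53.7 + 59.6 − 19.5 = 93.8%

93.8%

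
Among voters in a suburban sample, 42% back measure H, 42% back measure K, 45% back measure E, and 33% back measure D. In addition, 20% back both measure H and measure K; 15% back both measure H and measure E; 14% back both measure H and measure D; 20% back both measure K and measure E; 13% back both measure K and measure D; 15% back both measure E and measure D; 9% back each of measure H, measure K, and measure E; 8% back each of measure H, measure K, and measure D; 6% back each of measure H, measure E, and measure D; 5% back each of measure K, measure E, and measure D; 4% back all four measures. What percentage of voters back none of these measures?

11%

Apply inclusion-exclusion:
P(union) = 42 + 42 + 45 + 33 − 20 − 15 − 14 − 20 − 13 − 15 + 9 + 8 + 6 + 5 − 4 = 89%
P(none) = 100% − 89% = 11%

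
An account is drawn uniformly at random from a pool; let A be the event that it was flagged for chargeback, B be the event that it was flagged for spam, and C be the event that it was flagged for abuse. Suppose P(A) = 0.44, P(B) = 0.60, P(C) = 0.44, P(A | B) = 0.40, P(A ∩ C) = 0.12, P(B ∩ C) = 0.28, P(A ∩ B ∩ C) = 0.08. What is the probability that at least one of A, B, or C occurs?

0.92

P(A ∩ B) = P(B)·P(A|B) = 0.60 × 0.40 = 0.24
Using inclusion–exclusion:
P(A ∪ B ∪ C) = 0.44 + 0.60 + 0.44 − 0.24 − 0.12 − 0.28 + 0.08 = 0.92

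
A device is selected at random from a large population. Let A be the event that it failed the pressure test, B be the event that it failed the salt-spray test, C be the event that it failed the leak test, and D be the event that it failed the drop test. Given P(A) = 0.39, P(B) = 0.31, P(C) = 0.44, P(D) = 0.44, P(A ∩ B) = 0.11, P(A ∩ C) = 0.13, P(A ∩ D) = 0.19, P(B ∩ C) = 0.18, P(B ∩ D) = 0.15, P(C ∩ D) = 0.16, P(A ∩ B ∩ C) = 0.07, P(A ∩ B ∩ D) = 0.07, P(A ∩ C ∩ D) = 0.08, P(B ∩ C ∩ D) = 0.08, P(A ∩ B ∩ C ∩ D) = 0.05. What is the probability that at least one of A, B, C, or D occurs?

P(A ∪ B ∪ C ∪ D) = 0.39 + 0.31 + 0.44 + 0.44 − 0.11 − 0.13 − 0.19 − 0.18 − 0.15 − 0.16 + 0.07 + 0.07 + 0.08 + 0.08 − 0.05 = 0.91

0.91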